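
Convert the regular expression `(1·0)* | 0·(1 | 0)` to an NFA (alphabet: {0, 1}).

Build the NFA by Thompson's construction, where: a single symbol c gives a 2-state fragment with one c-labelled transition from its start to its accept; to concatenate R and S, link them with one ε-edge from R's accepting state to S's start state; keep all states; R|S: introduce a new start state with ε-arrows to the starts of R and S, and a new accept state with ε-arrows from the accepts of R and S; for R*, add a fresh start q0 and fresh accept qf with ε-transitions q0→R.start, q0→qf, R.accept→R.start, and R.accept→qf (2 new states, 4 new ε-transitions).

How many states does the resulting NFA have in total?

16

Building bottom-up:
Each of the 5 symbol leaves contributes a 2-state fragment.
  1·0 — 4 states
  (1·0)* — 6 states
  1 | 0 — 6 states
  0·(1 | 0) — 8 states
  (1·0)* | 0·(1 | 0) — 16 states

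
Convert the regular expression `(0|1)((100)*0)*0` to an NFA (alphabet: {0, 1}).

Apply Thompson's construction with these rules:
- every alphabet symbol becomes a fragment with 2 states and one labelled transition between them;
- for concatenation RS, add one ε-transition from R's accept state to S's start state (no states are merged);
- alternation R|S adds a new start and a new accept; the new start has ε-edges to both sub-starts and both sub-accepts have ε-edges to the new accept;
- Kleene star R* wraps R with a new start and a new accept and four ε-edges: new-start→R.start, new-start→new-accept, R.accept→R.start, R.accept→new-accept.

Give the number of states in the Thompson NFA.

By structural recursion:
Each of the 7 symbol leaves contributes a 2-state fragment.
  0|1 : 6 states
  100 : 6 states
  (100)* : 8 states
  (100)*0 : 10 states
  ((100)*0)* : 12 states
  (0|1)((100)*0)*0 : 20 states

20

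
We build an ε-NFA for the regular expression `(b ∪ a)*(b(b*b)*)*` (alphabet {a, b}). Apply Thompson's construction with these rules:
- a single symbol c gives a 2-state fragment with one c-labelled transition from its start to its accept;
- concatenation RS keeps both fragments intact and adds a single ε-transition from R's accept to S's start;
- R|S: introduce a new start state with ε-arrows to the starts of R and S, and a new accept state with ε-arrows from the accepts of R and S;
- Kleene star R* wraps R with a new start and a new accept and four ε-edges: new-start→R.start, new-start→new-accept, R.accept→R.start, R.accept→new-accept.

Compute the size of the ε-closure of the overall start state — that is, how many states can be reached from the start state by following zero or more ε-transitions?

8

Compute the ε-closure size of each fragment's start state recursively; a symbol fragment's start has no outgoing ε-edge, so its closure is just itself (size 1).
  b ∪ a — |ε-closure| = 1 + 1 + 1 = 3 (the new accept is not ε-reachable since no branch accepts ε)
  (b ∪ a)* — the star's fresh start ε-reaches both the body's start and the fresh accept: |ε-closure| = 2 + 3 = 5
  b* — |ε-closure| = 1 (new start) + 1 (body) + 1 (new accept) = 3
  b*b — the left operand accepts ε, so the closure extends into the next operand (via the concat ε-link); |ε-closure| = 3 + 1 = 4
  (b*b)* — the star's fresh start ε-reaches both the body's start and the fresh accept: |ε-closure| = 2 + 4 = 6
  b(b*b)* — same as the first factor's closure: |ε-closure| = 1
  (b(b*b)*)* — |ε-closure| = 1 (new start) + 1 (body) + 1 (new accept) = 3
  (b ∪ a)*(b(b*b)*)* — the left operand accepts ε, so the closure extends into the next operand (via the concat ε-link); |ε-closure| = 5 + 3 = 8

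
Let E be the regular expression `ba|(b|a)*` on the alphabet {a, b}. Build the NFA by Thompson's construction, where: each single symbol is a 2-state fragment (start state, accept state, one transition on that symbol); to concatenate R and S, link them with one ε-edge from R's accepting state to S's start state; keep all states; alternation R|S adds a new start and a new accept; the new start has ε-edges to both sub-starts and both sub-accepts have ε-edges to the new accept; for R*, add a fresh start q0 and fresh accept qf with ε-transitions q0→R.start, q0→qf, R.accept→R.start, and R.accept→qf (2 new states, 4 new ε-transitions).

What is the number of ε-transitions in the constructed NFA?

13

By structural recursion:
Each of the 4 symbol leaves contributes 0 ε-transitions.
  ba = 1 ε-transition
  b|a = 4 ε-transitions
  (b|a)* = 8 ε-transitions
  ba|(b|a)* = 13 ε-transitions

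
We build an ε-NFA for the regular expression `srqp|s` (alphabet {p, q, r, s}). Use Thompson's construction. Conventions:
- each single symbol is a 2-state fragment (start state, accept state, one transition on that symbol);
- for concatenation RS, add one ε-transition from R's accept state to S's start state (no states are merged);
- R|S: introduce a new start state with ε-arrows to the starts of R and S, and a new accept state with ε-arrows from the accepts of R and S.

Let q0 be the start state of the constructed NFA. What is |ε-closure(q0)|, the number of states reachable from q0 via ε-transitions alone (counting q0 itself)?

3

Compute the ε-closure size of each fragment's start state recursively; a symbol fragment's start has no outgoing ε-edge, so its closure is just itself (size 1).
  srqp — same as the first factor's closure: |ε-closure| = 1
  srqp|s — |ε-closure| = 1 + 1 + 1 = 3 (the new accept is not ε-reachable since no branch accepts ε)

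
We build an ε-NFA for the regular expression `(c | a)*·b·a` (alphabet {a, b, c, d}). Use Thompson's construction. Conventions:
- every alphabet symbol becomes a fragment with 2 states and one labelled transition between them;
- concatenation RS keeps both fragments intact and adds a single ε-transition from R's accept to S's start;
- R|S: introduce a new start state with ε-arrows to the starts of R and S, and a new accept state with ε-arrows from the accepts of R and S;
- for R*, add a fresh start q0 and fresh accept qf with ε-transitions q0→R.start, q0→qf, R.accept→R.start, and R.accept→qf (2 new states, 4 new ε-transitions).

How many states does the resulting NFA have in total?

12

By structural recursion:
Each of the 4 symbol leaves contributes a 2-state fragment.
  c | a : 6 states
  (c | a)* : 8 states
  (c | a)*·b·a : 12 states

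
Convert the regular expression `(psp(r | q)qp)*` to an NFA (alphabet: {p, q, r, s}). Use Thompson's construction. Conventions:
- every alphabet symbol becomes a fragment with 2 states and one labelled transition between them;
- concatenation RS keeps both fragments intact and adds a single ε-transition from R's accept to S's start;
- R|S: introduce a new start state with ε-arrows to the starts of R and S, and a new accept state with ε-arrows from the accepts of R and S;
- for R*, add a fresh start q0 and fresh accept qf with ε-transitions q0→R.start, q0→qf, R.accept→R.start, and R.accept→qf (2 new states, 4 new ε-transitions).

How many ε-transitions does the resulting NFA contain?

Building bottom-up:
Each of the 7 symbol leaves contributes 0 ε-transitions.
  r | q — 4 ε-transitions
  psp(r | q)qp — 9 ε-transitions
  (psp(r | q)qp)* — 13 ε-transitions

13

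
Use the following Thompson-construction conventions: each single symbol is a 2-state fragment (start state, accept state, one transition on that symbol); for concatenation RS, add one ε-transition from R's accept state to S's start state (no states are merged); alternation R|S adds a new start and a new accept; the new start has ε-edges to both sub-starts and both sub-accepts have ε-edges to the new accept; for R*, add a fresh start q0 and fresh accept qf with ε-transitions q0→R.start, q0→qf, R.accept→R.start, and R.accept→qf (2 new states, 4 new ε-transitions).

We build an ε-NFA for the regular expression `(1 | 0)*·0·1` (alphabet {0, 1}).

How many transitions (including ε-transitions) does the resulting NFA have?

14

By structural recursion:
Each of the 4 symbol leaves contributes 1 transition (1 symbol, 0 ε).
  1 | 0 — 6 transitions (2 symbol, 4 ε)
  (1 | 0)* — 10 transitions (2 symbol, 8 ε)
  (1 | 0)*·0·1 — 14 transitions (4 symbol, 10 ε)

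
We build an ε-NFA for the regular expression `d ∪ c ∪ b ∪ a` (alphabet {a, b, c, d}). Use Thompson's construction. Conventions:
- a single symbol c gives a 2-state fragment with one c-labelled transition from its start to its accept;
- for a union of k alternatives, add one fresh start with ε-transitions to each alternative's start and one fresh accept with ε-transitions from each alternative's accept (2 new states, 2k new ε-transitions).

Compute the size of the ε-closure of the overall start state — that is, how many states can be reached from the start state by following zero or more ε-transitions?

Work bottom-up. For each fragment F, track |ε-closure(F.start)| and whether F's accept lies in that closure (i.e. whether F accepts ε). A single-symbol fragment has closure size 1 and does not accept ε.
  d ∪ c ∪ b ∪ a — new start ε-reaches every alternative's start; none of them accept ε, so the new accept is not reached: |closure| = 1 + 1 + 1 + 1 + 1 = 5

5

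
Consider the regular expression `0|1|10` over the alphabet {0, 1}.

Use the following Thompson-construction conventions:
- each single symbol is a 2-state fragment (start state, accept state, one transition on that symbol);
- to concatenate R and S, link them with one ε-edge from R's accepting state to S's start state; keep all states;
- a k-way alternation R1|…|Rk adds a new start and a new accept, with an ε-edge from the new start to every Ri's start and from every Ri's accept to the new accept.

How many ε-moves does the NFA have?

Building bottom-up:
Each of the 4 symbol leaves contributes 0 ε-transitions.
  10 : 1 ε-transition
  0|1|10 : 7 ε-transitions

7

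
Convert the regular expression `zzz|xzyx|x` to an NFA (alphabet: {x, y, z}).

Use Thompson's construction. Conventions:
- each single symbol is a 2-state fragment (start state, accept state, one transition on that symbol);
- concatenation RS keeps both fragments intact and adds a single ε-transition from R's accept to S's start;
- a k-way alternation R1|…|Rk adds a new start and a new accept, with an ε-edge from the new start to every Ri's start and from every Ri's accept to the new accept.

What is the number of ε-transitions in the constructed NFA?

Per subexpression:
Each of the 8 symbol leaves contributes 0 ε-transitions.
  zzz → 2 ε-transitions
  xzyx → 3 ε-transitions
  zzz|xzyx|x → 11 ε-transitions

11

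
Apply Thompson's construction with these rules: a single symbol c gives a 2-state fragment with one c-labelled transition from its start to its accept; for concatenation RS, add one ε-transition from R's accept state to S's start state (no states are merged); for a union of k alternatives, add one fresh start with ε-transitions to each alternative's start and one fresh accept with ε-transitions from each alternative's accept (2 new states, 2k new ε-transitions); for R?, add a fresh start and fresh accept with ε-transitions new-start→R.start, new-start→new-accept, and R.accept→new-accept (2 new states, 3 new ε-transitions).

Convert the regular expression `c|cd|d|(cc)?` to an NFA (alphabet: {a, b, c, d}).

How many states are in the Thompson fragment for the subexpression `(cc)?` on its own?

Fragment for `(cc)?`:
Each of the 2 symbol leaves contributes a 2-state fragment.
  cc = 4 states
  (cc)? = 6 states

6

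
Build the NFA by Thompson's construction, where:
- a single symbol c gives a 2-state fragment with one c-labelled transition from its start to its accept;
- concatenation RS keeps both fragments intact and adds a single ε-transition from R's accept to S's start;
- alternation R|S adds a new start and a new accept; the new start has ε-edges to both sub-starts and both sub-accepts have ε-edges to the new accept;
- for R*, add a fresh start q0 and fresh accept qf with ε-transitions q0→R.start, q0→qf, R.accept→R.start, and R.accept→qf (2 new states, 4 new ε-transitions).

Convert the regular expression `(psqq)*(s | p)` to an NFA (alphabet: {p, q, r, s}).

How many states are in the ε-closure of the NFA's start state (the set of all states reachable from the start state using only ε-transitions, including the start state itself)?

6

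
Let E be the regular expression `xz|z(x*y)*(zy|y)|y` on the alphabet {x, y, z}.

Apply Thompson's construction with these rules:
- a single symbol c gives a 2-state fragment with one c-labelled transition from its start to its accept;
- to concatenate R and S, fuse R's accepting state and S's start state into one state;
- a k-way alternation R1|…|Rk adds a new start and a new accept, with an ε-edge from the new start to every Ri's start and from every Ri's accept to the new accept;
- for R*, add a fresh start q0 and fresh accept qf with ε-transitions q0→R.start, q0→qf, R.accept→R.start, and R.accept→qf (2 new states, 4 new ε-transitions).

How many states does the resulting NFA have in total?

21

By structural recursion:
Each of the 9 symbol leaves contributes a 2-state fragment.
  xz — 3 states
  x* — 4 states
  x*y — 5 states
  (x*y)* — 7 states
  zy — 3 states
  zy|y — 7 states
  z(x*y)*(zy|y) — 14 states
  xz|z(x*y)*(zy|y)|y — 21 states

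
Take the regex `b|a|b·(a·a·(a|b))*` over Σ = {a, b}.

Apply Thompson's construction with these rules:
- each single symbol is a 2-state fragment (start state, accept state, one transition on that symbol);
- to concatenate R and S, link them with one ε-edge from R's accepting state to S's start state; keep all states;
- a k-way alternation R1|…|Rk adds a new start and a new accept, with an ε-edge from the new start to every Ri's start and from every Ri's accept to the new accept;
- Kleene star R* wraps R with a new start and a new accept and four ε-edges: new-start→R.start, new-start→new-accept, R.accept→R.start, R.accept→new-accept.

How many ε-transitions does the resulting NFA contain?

17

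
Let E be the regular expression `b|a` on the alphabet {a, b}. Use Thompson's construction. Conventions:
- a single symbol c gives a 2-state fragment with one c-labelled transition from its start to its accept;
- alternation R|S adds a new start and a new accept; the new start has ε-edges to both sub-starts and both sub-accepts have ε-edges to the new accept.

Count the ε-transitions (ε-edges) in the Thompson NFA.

Building bottom-up:
Each of the 2 symbol leaves contributes 0 ε-transitions.
  b|a — 4 ε-transitions

4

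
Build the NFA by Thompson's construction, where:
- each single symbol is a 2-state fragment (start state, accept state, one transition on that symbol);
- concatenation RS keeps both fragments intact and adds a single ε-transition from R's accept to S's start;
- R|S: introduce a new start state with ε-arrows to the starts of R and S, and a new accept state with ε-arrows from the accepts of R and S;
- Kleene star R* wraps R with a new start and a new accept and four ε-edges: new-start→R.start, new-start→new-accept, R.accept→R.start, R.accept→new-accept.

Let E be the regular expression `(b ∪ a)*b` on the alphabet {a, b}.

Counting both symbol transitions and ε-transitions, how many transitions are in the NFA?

12

Recursing over subexpressions:
Each of the 3 symbol leaves contributes 1 transition (1 symbol, 0 ε).
  b ∪ a — 6 transitions (2 symbol, 4 ε)
  (b ∪ a)* — 10 transitions (2 symbol, 8 ε)
  (b ∪ a)*b — 12 transitions (3 symbol, 9 ε)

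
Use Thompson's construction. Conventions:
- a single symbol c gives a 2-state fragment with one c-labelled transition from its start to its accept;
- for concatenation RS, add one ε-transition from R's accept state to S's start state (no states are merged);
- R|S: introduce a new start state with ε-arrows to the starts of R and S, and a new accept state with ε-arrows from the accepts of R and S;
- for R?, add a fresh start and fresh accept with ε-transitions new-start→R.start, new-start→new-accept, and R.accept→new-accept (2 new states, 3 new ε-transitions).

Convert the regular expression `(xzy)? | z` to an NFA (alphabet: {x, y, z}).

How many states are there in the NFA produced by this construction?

12

Bottom-up over the parse tree:
Each of the 4 symbol leaves contributes a 2-state fragment.
  xzy = 6 states
  (xzy)? = 8 states
  (xzy)? | z = 12 states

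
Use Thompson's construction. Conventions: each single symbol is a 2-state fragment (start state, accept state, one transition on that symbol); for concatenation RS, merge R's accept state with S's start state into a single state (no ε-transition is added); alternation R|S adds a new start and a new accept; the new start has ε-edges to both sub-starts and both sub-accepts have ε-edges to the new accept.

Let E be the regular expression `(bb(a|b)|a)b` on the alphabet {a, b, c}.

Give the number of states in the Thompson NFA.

Per subexpression:
Each of the 6 symbol leaves contributes a 2-state fragment.
  a|b : 6 states
  bb(a|b) : 8 states
  bb(a|b)|a : 12 states
  (bb(a|b)|a)b : 13 states

13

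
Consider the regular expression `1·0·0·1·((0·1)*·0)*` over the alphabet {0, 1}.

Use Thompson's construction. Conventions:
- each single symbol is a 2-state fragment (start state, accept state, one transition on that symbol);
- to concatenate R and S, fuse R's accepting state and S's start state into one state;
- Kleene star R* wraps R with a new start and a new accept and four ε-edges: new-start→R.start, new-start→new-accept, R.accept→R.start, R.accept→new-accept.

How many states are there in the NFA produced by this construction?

12

Per subexpression:
Each of the 7 symbol leaves contributes a 2-state fragment.
  0·1 — 3 states
  (0·1)* — 5 states
  (0·1)*·0 — 6 states
  ((0·1)*·0)* — 8 states
  1·0·0·1·((0·1)*·0)* — 12 states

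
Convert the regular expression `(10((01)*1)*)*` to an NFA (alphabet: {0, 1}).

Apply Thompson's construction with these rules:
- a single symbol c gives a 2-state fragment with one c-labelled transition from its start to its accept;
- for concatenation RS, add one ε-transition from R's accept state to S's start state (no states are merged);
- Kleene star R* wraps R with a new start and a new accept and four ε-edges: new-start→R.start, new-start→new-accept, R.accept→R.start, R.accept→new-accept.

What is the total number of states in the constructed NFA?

Bottom-up over the parse tree:
Each of the 5 symbol leaves contributes a 2-state fragment.
  01 → 4 states
  (01)* → 6 states
  (01)*1 → 8 states
  ((01)*1)* → 10 states
  10((01)*1)* → 14 states
  (10((01)*1)*)* → 16 states

16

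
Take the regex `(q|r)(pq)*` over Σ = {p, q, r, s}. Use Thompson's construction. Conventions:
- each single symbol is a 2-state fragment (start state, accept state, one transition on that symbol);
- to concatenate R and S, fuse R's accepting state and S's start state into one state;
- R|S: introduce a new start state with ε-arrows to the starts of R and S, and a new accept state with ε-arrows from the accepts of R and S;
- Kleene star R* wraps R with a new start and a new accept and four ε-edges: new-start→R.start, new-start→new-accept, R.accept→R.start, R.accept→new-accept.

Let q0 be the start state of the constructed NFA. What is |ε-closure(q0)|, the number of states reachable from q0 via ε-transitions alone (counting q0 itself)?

3

Compute the ε-closure size of each fragment's start state recursively; a symbol fragment's start has no outgoing ε-edge, so its closure is just itself (size 1).
  q|r → new start ε-reaches every alternative's start; none of them accept ε, so the new accept is not reached: C = 1 + 1 + 1 = 3
  pq → C equals the left operand's closure size = 1 (its accept is not ε-reachable, so the closure stops there)
  (pq)* → the star's fresh start ε-reaches both the body's start and the fresh accept: C = 2 + 1 = 3
  (q|r)(pq)* → C equals the left operand's closure size = 3 (its accept is not ε-reachable, so the closure stops there)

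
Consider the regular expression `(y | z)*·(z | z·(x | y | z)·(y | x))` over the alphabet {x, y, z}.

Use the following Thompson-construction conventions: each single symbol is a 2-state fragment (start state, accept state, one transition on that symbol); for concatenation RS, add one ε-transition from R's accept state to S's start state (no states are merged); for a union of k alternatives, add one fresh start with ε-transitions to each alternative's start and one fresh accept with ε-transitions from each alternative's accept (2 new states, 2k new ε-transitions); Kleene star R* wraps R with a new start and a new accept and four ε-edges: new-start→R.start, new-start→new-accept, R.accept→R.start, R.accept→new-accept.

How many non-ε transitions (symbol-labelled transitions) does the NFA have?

Recursing over subexpressions:
Each of the 9 symbol leaves contributes exactly 1 symbol transition.
  y | z → 2 symbol transitions
  (y | z)* → 2 symbol transitions
  x | y | z → 3 symbol transitions
  y | x → 2 symbol transitions
  z·(x | y | z)·(y | x) → 6 symbol transitions
  z | z·(x | y | z)·(y | x) → 7 symbol transitions
  (y | z)*·(z | z·(x | y | z)·(y | x)) → 9 symbol transitions

9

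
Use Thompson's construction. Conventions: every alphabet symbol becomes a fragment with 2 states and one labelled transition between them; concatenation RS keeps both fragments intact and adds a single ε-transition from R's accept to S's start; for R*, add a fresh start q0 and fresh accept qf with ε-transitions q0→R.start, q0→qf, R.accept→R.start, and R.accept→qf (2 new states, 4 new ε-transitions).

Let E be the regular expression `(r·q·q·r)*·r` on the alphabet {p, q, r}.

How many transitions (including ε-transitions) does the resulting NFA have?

13

Bottom-up over the parse tree:
Each of the 5 symbol leaves contributes 1 transition (1 symbol, 0 ε).
  r·q·q·r → 7 transitions (4 symbol, 3 ε)
  (r·q·q·r)* → 11 transitions (4 symbol, 7 ε)
  (r·q·q·r)*·r → 13 transitions (5 symbol, 8 ε)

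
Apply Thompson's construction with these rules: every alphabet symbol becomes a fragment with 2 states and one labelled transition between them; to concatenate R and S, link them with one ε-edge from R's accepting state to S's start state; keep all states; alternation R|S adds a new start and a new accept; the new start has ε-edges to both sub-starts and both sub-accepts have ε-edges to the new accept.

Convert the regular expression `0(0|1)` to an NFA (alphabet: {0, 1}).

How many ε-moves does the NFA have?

Bottom-up over the parse tree:
Each of the 3 symbol leaves contributes 0 ε-transitions.
  0|1 : 4 ε-transitions
  0(0|1) : 5 ε-transitions

5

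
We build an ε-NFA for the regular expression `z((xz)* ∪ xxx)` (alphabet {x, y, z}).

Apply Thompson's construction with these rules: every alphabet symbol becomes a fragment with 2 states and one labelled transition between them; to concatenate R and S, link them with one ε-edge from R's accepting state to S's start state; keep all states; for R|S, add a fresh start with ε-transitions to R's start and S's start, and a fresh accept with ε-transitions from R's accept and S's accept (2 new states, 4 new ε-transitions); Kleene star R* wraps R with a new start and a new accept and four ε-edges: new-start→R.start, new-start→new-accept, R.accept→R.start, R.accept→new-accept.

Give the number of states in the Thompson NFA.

16

Recursing over subexpressions:
Each of the 6 symbol leaves contributes a 2-state fragment.
  xz : 4 states
  (xz)* : 6 states
  xxx : 6 states
  (xz)* ∪ xxx : 14 states
  z((xz)* ∪ xxx) : 16 states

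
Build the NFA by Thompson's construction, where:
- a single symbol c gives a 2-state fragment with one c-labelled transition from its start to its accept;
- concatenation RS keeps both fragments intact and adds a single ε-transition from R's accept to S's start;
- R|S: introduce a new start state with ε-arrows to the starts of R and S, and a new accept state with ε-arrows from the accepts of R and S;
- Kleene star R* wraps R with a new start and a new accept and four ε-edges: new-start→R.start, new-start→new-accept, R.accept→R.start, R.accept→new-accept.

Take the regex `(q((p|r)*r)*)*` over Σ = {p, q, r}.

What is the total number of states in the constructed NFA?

16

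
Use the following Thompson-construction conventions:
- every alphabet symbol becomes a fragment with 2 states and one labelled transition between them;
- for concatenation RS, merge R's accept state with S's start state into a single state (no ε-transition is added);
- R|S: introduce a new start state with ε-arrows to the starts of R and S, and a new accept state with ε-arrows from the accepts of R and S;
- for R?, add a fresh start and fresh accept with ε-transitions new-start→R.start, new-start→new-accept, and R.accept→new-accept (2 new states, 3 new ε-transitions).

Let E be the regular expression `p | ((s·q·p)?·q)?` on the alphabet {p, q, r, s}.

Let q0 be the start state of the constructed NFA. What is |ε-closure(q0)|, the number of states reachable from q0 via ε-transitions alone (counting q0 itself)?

8

Work bottom-up. For each fragment F, track |ε-closure(F.start)| and whether F's accept lies in that closure (i.e. whether F accepts ε). A single-symbol fragment has closure size 1 and does not accept ε.
  s·q·p → |closure| equals the left operand's closure size = 1 (its accept is not ε-reachable, so the closure stops there)
  (s·q·p)? → |closure| = 1 (new start) + 1 (body) + 1 (new accept, via ε) = 3
  (s·q·p)?·q → |closure| = 3 + (1−1) = 3 (closure spills across the concat boundary because the left factor accepts ε)
  ((s·q·p)?·q)? → new start has ε-edges to the inner start and to the new accept, so |closure| = 2 + 3 = 5
  p | ((s·q·p)?·q)? → |closure| = 1 (new start) + (1 + 5) + 1 (new accept, since some branch ε-reaches its own accept) = 8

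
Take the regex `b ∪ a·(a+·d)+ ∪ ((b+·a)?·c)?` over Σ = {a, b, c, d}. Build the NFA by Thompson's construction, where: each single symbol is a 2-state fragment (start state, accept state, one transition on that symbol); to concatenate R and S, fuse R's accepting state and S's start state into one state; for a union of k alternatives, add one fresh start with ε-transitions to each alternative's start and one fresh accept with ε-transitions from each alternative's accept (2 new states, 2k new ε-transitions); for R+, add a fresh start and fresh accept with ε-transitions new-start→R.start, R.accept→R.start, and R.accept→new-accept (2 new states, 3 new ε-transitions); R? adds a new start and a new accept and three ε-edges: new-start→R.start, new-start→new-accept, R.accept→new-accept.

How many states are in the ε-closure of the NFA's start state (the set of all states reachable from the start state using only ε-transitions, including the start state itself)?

10

Let C(F) = |ε-closure(F.start)| within fragment F, and note whether F accepts ε. Symbol fragments have C = 1 and do not accept ε. Then:
  a+ → |ε-closure| = 1 + 1 = 2 (the body doesn't accept ε, so the new accept is not reached)
  a+·d → |ε-closure| equals the left operand's closure size = 2 (its accept is not ε-reachable, so the closure stops there)
  (a+·d)+ → |ε-closure| = 1 + 2 = 3 (the body doesn't accept ε, so the new accept is not reached)
  a·(a+·d)+ → same as the first factor's closure: |ε-closure| = 1
  b+ → new start ε-reaches only the body's start; the new accept needs a symbol first: |ε-closure| = 1 + 1 = 2
  b+·a → |ε-closure| equals the left operand's closure size = 2 (its accept is not ε-reachable, so the closure stops there)
  (b+·a)? → new start has ε-edges to the inner start and to the new accept, so |ε-closure| = 2 + 2 = 4
  (b+·a)?·c → the left operand accepts ε, so the closure extends into the next operand (the shared merged state is already counted); |ε-closure| = 4 + (1−1) = 4
  ((b+·a)?·c)? → |ε-closure| = 1 (new start) + 4 (body) + 1 (new accept, via ε) = 6
  b ∪ a·(a+·d)+ ∪ ((b+·a)?·c)? → |ε-closure| = 1 (new start) + (1 + 1 + 6) + 1 (new accept, since some branch ε-reaches its own accept) = 10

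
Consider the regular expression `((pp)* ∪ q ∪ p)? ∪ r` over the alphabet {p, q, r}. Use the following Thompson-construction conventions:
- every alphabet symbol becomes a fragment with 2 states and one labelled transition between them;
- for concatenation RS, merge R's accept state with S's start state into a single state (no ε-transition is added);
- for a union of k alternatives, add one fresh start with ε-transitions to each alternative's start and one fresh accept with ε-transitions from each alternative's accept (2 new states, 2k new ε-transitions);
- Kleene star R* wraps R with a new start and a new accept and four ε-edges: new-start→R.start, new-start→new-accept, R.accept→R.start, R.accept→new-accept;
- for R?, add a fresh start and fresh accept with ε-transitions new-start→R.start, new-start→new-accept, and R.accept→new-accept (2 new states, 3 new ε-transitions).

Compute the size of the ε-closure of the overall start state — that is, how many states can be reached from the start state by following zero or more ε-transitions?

12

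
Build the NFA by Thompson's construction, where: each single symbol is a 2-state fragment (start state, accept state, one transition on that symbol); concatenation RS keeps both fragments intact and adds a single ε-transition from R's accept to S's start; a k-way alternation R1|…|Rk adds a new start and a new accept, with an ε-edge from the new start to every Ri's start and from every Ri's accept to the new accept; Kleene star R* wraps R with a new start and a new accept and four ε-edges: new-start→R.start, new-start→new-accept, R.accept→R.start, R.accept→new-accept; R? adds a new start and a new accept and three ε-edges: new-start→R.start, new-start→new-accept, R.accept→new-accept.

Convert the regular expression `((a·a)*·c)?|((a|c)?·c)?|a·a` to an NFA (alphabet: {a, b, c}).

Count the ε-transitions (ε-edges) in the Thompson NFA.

Bottom-up over the parse tree:
Each of the 8 symbol leaves contributes 0 ε-transitions.
  a·a : 1 ε-transition
  (a·a)* : 5 ε-transitions
  (a·a)*·c : 6 ε-transitions
  ((a·a)*·c)? : 9 ε-transitions
  a|c : 4 ε-transitions
  (a|c)? : 7 ε-transitions
  (a|c)?·c : 8 ε-transitions
  ((a|c)?·c)? : 11 ε-transitions
  a·a : 1 ε-transition
  ((a·a)*·c)?|((a|c)?·c)?|a·a : 27 ε-transitions

27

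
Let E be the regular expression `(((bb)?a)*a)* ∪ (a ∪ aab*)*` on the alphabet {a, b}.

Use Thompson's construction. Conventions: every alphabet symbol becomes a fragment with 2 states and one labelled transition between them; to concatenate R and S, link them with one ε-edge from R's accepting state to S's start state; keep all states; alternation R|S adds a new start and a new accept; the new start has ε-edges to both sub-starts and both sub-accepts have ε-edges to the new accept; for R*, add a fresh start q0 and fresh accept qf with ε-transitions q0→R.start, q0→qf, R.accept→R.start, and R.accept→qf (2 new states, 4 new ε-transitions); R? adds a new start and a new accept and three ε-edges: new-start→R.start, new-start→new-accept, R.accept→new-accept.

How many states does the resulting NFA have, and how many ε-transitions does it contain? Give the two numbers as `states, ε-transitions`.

30, 32

Bottom-up over the parse tree:
Each of the 8 symbol leaves contributes 2 states and 0 ε-transitions.
  bb : 4 states, 1 ε-transition
  (bb)? : 6 states, 4 ε-transitions
  (bb)?a : 8 states, 5 ε-transitions
  ((bb)?a)* : 10 states, 9 ε-transitions
  ((bb)?a)*a : 12 states, 10 ε-transitions
  (((bb)?a)*a)* : 14 states, 14 ε-transitions
  b* : 4 states, 4 ε-transitions
  aab* : 8 states, 6 ε-transitions
  a ∪ aab* : 12 states, 10 ε-transitions
  (a ∪ aab*)* : 14 states, 14 ε-transitions
  (((bb)?a)*a)* ∪ (a ∪ aab*)* : 30 states, 32 ε-transitions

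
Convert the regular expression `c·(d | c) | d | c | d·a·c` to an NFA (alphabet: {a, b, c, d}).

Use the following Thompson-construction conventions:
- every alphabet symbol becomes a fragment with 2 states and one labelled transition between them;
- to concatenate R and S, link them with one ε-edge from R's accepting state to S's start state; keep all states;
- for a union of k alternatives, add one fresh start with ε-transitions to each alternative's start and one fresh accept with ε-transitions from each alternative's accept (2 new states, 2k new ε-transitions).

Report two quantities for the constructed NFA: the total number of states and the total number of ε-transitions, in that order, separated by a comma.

20, 15

By structural recursion:
Each of the 8 symbol leaves contributes 2 states and 0 ε-transitions.
  d | c : 6 states, 4 ε-transitions
  c·(d | c) : 8 states, 5 ε-transitions
  d·a·c : 6 states, 2 ε-transitions
  c·(d | c) | d | c | d·a·c : 20 states, 15 ε-transitions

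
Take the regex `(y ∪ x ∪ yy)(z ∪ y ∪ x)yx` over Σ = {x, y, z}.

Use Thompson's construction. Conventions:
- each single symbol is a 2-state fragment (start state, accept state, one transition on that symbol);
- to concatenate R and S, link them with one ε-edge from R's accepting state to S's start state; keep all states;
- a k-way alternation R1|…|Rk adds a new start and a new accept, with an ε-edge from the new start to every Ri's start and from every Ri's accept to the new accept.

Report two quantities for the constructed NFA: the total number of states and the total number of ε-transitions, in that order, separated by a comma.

22, 16

By structural recursion:
Each of the 9 symbol leaves contributes 2 states and 0 ε-transitions.
  yy = 4 states, 1 ε-transition
  y ∪ x ∪ yy = 10 states, 7 ε-transitions
  z ∪ y ∪ x = 8 states, 6 ε-transitions
  (y ∪ x ∪ yy)(z ∪ y ∪ x)yx = 22 states, 16 ε-transitions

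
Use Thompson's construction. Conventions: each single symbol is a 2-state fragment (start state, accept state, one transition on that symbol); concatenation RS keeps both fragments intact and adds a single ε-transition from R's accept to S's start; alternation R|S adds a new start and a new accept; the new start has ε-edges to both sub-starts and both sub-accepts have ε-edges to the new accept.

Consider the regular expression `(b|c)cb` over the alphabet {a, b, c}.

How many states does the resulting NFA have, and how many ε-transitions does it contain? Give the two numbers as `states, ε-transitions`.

10, 6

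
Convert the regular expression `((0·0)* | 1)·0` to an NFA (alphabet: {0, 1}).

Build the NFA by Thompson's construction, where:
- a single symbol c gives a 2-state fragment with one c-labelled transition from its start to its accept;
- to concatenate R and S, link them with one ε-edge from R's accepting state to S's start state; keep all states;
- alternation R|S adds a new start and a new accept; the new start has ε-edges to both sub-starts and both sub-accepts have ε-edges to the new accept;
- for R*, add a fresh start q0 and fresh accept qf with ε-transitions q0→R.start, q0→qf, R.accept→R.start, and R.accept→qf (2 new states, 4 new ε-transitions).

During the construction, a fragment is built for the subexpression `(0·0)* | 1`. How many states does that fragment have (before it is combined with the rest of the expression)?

Fragment for `(0·0)* | 1`:
Each of the 3 symbol leaves contributes a 2-state fragment.
  0·0 → 4 states
  (0·0)* → 6 states
  (0·0)* | 1 → 10 states

10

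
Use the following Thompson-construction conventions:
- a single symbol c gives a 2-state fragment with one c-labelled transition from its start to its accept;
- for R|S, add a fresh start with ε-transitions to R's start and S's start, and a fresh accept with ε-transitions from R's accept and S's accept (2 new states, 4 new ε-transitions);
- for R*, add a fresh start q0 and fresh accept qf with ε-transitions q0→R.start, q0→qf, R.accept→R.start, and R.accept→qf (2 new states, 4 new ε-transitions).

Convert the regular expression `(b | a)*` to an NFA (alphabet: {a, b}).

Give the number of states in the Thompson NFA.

8

Per subexpression:
Each of the 2 symbol leaves contributes a 2-state fragment.
  b | a → 6 states
  (b | a)* → 8 states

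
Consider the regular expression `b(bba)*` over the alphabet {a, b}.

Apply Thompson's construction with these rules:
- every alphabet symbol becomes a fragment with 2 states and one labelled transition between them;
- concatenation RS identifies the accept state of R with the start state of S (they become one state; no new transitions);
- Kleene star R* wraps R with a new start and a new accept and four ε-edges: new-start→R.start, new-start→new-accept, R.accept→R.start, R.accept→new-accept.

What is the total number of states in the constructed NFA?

7

Bottom-up over the parse tree:
Each of the 4 symbol leaves contributes a 2-state fragment.
  bba → 4 states
  (bba)* → 6 states
  b(bba)* → 7 states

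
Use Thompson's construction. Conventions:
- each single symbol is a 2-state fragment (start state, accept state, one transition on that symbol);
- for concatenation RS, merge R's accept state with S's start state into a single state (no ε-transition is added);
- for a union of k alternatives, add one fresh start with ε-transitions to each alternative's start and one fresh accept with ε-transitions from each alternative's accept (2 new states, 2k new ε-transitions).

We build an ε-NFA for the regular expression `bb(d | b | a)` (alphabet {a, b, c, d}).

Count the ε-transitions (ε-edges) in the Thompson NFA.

6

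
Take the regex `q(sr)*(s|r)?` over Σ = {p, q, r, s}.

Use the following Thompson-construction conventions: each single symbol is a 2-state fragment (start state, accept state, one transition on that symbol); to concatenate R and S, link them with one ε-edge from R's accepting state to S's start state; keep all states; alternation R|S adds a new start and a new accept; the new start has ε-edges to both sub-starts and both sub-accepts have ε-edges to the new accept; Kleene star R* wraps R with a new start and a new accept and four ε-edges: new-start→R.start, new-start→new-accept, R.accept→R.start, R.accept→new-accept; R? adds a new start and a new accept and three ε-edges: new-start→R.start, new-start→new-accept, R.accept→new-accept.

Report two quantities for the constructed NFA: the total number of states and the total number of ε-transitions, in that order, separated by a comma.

By structural recursion:
Each of the 5 symbol leaves contributes 2 states and 0 ε-transitions.
  sr = 4 states, 1 ε-transition
  (sr)* = 6 states, 5 ε-transitions
  s|r = 6 states, 4 ε-transitions
  (s|r)? = 8 states, 7 ε-transitions
  q(sr)*(s|r)? = 16 states, 14 ε-transitions

16, 14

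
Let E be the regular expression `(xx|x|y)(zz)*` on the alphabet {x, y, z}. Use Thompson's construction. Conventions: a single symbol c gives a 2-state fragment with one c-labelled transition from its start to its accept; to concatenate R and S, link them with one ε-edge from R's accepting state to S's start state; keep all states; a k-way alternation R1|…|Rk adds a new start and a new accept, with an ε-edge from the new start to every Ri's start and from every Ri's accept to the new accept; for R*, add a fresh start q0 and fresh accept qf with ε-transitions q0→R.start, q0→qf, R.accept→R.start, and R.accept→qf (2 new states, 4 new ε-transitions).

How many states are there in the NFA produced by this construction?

Recursing over subexpressions:
Each of the 6 symbol leaves contributes a 2-state fragment.
  xx = 4 states
  xx|x|y = 10 states
  zz = 4 states
  (zz)* = 6 states
  (xx|x|y)(zz)* = 16 states

16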